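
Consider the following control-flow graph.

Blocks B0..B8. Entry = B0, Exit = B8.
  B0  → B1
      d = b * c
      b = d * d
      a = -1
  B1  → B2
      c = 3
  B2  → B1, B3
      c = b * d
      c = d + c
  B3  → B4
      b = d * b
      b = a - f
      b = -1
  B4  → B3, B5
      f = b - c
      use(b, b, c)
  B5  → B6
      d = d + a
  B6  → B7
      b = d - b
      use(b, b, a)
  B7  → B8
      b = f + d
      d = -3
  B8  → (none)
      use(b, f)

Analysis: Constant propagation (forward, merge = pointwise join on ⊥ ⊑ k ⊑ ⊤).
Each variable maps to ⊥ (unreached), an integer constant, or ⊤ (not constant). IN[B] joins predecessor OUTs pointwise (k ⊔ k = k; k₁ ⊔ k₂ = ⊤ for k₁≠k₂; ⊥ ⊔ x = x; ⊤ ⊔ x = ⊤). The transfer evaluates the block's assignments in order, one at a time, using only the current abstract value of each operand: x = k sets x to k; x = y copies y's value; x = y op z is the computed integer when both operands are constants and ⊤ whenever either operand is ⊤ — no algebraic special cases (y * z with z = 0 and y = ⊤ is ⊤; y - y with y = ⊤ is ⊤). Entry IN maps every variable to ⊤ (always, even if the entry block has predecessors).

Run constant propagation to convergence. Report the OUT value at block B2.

Converged values:
  B0:   IN=(all ⊤)   OUT={a:-1; rest ⊤}
  B1:   IN={a:-1; rest ⊤}   OUT={a:-1, c:3; rest ⊤}
  B2:   IN={a:-1, c:3; rest ⊤}   OUT={a:-1; rest ⊤}
  B3:   IN={a:-1; rest ⊤}   OUT={a:-1, b:-1; rest ⊤}
  B4:   IN={a:-1, b:-1; rest ⊤}   OUT={a:-1, b:-1; rest ⊤}
  B5:   IN={a:-1, b:-1; rest ⊤}   OUT={a:-1, b:-1; rest ⊤}
  B6:   IN={a:-1, b:-1; rest ⊤}   OUT={a:-1; rest ⊤}
  B7:   IN={a:-1; rest ⊤}   OUT={a:-1, d:-3; rest ⊤}
  B8:   IN={a:-1, d:-3; rest ⊤}   OUT={a:-1, d:-3; rest ⊤}

Merge at B2: IN[B2] = OUT[B1] = {a: -1, b: ⊤, c: 3, d: ⊤, e: ⊤, f: ⊤}
Applying B2's transfer function to that IN value gives OUT[B2] (row B2 above).

Answer: {a: -1, b: ⊤, c: ⊤, d: ⊤, e: ⊤, f: ⊤}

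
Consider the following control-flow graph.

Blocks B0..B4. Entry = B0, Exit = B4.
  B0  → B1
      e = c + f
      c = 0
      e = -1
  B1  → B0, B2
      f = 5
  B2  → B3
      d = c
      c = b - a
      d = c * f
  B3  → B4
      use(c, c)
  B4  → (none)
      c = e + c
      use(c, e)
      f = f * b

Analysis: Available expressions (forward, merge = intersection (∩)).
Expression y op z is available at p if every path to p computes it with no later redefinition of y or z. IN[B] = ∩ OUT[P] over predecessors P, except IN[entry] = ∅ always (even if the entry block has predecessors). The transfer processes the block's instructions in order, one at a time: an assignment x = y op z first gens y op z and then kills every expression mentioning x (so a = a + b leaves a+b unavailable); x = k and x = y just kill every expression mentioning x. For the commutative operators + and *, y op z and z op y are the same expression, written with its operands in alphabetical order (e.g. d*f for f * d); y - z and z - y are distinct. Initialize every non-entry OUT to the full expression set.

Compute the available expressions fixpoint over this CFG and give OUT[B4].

Fixpoint table:
  B0:  IN={}  OUT={}
  B1:  IN={}  OUT={}
  B2:  IN={}  OUT={b-a, c*f}
  B3:  IN={b-a, c*f}  OUT={b-a, c*f}
  B4:  IN={b-a, c*f}  OUT={b-a}

Merge at B4: IN[B4] = OUT[B3] = {b-a, c*f}
Applying B4's transfer function to that IN value gives OUT[B4] (row B4 above).

Answer: {b-a}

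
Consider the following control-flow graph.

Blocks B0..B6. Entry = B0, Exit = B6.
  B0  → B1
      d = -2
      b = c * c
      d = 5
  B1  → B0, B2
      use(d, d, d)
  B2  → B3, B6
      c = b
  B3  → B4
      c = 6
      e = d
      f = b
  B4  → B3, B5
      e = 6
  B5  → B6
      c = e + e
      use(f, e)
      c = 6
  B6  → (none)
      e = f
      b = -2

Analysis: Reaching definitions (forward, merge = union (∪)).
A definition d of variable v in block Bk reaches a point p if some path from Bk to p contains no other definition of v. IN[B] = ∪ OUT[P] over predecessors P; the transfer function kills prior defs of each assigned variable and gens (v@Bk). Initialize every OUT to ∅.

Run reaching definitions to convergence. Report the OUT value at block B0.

Answer: {b@B0, d@B0}

Trace:
Per-block solution:
  B0: | IN={b@B0, d@B0} | OUT={b@B0, d@B0}
  B1: | IN={b@B0, d@B0} | OUT={b@B0, d@B0}
  B2: | IN={b@B0, d@B0} | OUT={b@B0, c@B2, d@B0}
  B3: | IN={b@B0, c@B2, c@B3, d@B0, e@B4, f@B3} | OUT={b@B0, c@B3, d@B0, e@B3, f@B3}
  B4: | IN={b@B0, c@B3, d@B0, e@B3, f@B3} | OUT={b@B0, c@B3, d@B0, e@B4, f@B3}
  B5: | IN={b@B0, c@B3, d@B0, e@B4, f@B3} | OUT={b@B0, c@B5, d@B0, e@B4, f@B3}
  B6: | IN={b@B0, c@B2, c@B5, d@B0, e@B4, f@B3} | OUT={b@B6, c@B2, c@B5, d@B0, e@B6, f@B3}

Merge at B0 (entry node, so the boundary value {} is joined with the incoming edge(s)): IN[B0] = {} ⊔ OUT[B1] = {b@B0, d@B0}
Applying B0's transfer function to that IN value gives OUT[B0] (row B0 above).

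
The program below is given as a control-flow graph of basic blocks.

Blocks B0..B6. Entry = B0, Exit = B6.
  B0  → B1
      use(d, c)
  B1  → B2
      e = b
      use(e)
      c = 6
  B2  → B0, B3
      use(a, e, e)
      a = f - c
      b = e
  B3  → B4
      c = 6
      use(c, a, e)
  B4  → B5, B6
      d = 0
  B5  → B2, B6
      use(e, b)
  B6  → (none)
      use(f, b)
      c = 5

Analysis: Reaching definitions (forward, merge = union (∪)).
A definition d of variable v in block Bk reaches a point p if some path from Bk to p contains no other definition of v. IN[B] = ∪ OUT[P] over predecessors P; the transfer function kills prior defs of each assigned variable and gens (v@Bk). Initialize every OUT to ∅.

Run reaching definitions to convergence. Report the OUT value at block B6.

Answer: {a@B2, b@B2, c@B6, d@B4, e@B1}

Trace:
Per-block solution:
  B0:   IN={a@B2, b@B2, c@B1, c@B3, d@B4, e@B1}   OUT={a@B2, b@B2, c@B1, c@B3, d@B4, e@B1}
  B1:   IN={a@B2, b@B2, c@B1, c@B3, d@B4, e@B1}   OUT={a@B2, b@B2, c@B1, d@B4, e@B1}
  B2:   IN={a@B2, b@B2, c@B1, c@B3, d@B4, e@B1}   OUT={a@B2, b@B2, c@B1, c@B3, d@B4, e@B1}
  B3:   IN={a@B2, b@B2, c@B1, c@B3, d@B4, e@B1}   OUT={a@B2, b@B2, c@B3, d@B4, e@B1}
  B4:   IN={a@B2, b@B2, c@B3, d@B4, e@B1}   OUT={a@B2, b@B2, c@B3, d@B4, e@B1}
  B5:   IN={a@B2, b@B2, c@B3, d@B4, e@B1}   OUT={a@B2, b@B2, c@B3, d@B4, e@B1}
  B6:   IN={a@B2, b@B2, c@B3, d@B4, e@B1}   OUT={a@B2, b@B2, c@B6, d@B4, e@B1}

Merge at B6: IN[B6] = OUT[B4] ⊔ OUT[B5] = {a@B2, b@B2, c@B3, d@B4, e@B1}
Applying B6's transfer function to that IN value gives OUT[B6] (row B6 above).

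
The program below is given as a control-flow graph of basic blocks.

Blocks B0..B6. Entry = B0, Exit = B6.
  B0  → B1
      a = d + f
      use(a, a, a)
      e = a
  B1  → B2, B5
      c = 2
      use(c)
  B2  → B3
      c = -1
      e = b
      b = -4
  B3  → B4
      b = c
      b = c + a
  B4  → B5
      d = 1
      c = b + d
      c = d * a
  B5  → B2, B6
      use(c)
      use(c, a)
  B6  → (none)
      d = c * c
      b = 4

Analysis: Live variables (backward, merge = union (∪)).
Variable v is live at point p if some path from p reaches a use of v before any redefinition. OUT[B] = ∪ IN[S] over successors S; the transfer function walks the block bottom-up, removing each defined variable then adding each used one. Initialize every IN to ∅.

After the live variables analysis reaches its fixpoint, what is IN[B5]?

Answer: {a, b, c}

Working:
Fixpoint table:
  B0: | IN={b, d, f} | OUT={a, b}
  B1: | IN={a, b} | OUT={a, b, c}
  B2: | IN={a, b} | OUT={a, c}
  B3: | IN={a, c} | OUT={a, b}
  B4: | IN={a, b} | OUT={a, b, c}
  B5: | IN={a, b, c} | OUT={a, b, c}
  B6: | IN={c} | OUT={}

Merge at B5: OUT[B5] = IN[B2] ⊔ IN[B6] = {a, b, c}
Applying B5's transfer function to that OUT value gives IN[B5] (row B5 above).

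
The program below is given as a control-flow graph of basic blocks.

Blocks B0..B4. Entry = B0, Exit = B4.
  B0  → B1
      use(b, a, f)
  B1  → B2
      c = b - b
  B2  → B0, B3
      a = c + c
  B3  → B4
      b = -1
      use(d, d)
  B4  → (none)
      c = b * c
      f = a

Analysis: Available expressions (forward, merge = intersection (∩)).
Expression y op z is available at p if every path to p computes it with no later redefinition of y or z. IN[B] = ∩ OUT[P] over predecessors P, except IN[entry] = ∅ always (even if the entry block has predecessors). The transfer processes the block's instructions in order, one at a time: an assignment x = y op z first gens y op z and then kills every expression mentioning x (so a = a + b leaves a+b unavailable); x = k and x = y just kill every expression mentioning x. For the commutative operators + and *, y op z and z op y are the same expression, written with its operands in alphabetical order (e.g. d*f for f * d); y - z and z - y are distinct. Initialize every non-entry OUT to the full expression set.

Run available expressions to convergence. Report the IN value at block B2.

Fixpoint table:
  B0:   IN={}   OUT={}
  B1:   IN={}   OUT={b-b}
  B2:   IN={b-b}   OUT={b-b, c+c}
  B3:   IN={b-b, c+c}   OUT={c+c}
  B4:   IN={c+c}   OUT={}

Merge at B2: IN[B2] = OUT[B1] = {b-b}

Answer: {b-b}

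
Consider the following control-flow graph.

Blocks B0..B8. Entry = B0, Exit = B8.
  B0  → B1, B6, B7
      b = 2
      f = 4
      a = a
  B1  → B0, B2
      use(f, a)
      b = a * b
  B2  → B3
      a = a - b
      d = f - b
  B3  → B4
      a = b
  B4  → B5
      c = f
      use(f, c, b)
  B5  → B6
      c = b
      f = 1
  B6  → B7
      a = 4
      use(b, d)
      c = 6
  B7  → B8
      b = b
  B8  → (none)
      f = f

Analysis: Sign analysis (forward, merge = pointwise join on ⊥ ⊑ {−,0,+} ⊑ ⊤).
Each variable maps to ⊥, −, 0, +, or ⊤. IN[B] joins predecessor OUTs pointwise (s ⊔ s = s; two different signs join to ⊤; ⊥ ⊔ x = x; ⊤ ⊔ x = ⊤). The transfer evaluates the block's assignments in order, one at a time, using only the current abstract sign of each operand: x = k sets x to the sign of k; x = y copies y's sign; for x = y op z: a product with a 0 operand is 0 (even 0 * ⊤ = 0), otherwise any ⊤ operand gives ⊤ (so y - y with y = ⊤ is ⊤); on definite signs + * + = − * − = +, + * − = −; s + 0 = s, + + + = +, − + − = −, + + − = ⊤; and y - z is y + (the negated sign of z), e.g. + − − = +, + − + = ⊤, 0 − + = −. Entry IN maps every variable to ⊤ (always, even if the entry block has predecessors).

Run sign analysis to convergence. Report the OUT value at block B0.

Fixpoint table:
  B0: | IN=(all ⊤) | OUT={b:+, f:+; rest ⊤}
  B1: | IN={b:+, f:+; rest ⊤} | OUT={f:+; rest ⊤}
  B2: | IN={f:+; rest ⊤} | OUT={f:+; rest ⊤}
  B3: | IN={f:+; rest ⊤} | OUT={f:+; rest ⊤}
  B4: | IN={f:+; rest ⊤} | OUT={c:+, f:+; rest ⊤}
  B5: | IN={c:+, f:+; rest ⊤} | OUT={f:+; rest ⊤}
  B6: | IN={f:+; rest ⊤} | OUT={a:+, c:+, f:+; rest ⊤}
  B7: | IN={f:+; rest ⊤} | OUT={f:+; rest ⊤}
  B8: | IN={f:+; rest ⊤} | OUT={f:+; rest ⊤}

Merge at B0 (entry node, so the boundary value (all ⊤) is joined with the incoming edge(s)): IN[B0] = (all ⊤) ⊔ OUT[B1] = {a: ⊤, b: ⊤, c: ⊤, d: ⊤, e: ⊤, f: ⊤}
Applying B0's transfer function to that IN value gives OUT[B0] (row B0 above).

Answer: {a: ⊤, b: +, c: ⊤, d: ⊤, e: ⊤, f: +}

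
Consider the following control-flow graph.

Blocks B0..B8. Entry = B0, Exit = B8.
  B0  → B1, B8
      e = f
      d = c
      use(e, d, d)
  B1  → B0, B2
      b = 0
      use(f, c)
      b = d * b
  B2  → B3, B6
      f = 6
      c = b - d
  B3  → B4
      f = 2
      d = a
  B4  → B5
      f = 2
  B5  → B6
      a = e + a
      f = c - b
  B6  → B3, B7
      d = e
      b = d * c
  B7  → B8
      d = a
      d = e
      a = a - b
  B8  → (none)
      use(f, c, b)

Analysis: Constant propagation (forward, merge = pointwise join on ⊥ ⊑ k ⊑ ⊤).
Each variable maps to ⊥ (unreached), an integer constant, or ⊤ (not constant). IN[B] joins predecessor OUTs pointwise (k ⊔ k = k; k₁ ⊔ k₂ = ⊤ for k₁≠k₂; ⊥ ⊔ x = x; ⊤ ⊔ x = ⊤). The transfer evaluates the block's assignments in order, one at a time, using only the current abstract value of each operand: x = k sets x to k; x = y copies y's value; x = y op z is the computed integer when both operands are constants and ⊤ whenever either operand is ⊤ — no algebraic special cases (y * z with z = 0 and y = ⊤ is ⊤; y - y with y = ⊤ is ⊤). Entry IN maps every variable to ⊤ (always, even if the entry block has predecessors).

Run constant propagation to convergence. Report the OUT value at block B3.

Converged values:
  B0:  IN=(all ⊤)  OUT=(all ⊤)
  B1:  IN=(all ⊤)  OUT=(all ⊤)
  B2:  IN=(all ⊤)  OUT={f:6; rest ⊤}
  B3:  IN=(all ⊤)  OUT={f:2; rest ⊤}
  B4:  IN={f:2; rest ⊤}  OUT={f:2; rest ⊤}
  B5:  IN={f:2; rest ⊤}  OUT=(all ⊤)
  B6:  IN=(all ⊤)  OUT=(all ⊤)
  B7:  IN=(all ⊤)  OUT=(all ⊤)
  B8:  IN=(all ⊤)  OUT=(all ⊤)

Merge at B3: IN[B3] = OUT[B2] ⊔ OUT[B6] = {a: ⊤, b: ⊤, c: ⊤, d: ⊤, e: ⊤, f: ⊤}
Applying B3's transfer function to that IN value gives OUT[B3] (row B3 above).

Answer: {a: ⊤, b: ⊤, c: ⊤, d: ⊤, e: ⊤, f: 2}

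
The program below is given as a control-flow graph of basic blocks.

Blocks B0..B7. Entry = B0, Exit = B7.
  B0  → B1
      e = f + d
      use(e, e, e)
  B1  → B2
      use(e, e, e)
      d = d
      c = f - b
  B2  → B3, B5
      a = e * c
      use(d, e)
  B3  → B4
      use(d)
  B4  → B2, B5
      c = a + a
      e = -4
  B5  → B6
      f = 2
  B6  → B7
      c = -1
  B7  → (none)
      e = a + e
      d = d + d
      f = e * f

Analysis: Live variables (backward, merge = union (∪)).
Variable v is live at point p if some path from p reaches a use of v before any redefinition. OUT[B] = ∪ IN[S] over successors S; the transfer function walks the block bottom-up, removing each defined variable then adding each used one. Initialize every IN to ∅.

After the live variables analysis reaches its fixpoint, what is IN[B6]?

Per-block solution:
  B0: | IN={b, d, f} | OUT={b, d, e, f}
  B1: | IN={b, d, e, f} | OUT={c, d, e}
  B2: | IN={c, d, e} | OUT={a, d, e}
  B3: | IN={a, d} | OUT={a, d}
  B4: | IN={a, d} | OUT={a, c, d, e}
  B5: | IN={a, d, e} | OUT={a, d, e, f}
  B6: | IN={a, d, e, f} | OUT={a, d, e, f}
  B7: | IN={a, d, e, f} | OUT={}

Merge at B6: OUT[B6] = IN[B7] = {a, d, e, f}
Applying B6's transfer function to that OUT value gives IN[B6] (row B6 above).

Answer: {a, d, e, f}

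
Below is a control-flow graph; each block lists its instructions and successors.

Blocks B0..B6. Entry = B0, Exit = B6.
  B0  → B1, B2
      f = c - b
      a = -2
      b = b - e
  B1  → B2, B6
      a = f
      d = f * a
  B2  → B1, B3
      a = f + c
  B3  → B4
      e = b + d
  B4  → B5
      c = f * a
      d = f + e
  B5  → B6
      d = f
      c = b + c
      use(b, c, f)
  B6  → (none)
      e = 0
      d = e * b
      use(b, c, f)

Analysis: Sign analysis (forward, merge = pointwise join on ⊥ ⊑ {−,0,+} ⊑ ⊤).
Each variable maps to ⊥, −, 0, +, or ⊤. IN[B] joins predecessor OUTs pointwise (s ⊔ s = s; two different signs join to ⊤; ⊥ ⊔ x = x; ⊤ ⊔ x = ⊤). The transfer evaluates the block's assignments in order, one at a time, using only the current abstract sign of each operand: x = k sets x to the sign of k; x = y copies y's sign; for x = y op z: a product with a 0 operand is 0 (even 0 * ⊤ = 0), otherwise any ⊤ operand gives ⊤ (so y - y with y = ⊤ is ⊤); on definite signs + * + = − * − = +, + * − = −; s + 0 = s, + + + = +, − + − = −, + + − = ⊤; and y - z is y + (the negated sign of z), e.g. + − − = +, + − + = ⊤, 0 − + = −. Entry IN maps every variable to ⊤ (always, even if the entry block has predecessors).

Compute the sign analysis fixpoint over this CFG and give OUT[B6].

Per-block solution:
  B0:  IN=(all ⊤)  OUT={a:-; rest ⊤}
  B1:  IN=(all ⊤)  OUT=(all ⊤)
  B2:  IN=(all ⊤)  OUT=(all ⊤)
  B3:  IN=(all ⊤)  OUT=(all ⊤)
  B4:  IN=(all ⊤)  OUT=(all ⊤)
  B5:  IN=(all ⊤)  OUT=(all ⊤)
  B6:  IN=(all ⊤)  OUT={d:0, e:0; rest ⊤}

Merge at B6: IN[B6] = OUT[B1] ⊔ OUT[B5] = {a: ⊤, b: ⊤, c: ⊤, d: ⊤, e: ⊤, f: ⊤}
Applying B6's transfer function to that IN value gives OUT[B6] (row B6 above).

Answer: {a: ⊤, b: ⊤, c: ⊤, d: 0, e: 0, f: ⊤}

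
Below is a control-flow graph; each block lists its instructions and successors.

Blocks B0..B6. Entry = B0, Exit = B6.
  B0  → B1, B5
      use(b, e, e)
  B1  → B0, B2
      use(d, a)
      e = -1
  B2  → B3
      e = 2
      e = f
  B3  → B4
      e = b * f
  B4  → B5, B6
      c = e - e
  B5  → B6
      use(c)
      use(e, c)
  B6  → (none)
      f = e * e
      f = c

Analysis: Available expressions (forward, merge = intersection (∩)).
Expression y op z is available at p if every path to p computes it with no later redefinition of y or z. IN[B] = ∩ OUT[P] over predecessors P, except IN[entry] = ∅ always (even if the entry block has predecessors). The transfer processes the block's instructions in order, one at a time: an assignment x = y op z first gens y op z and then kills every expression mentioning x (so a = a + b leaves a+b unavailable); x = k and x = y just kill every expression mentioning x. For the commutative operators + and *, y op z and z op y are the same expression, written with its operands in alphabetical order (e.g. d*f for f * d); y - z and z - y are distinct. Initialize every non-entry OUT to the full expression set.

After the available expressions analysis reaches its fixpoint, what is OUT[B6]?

Answer: {e*e}

Trace:
Fixpoint table:
  B0:  IN={}  OUT={}
  B1:  IN={}  OUT={}
  B2:  IN={}  OUT={}
  B3:  IN={}  OUT={b*f}
  B4:  IN={b*f}  OUT={b*f, e-e}
  B5:  IN={}  OUT={}
  B6:  IN={}  OUT={e*e}

Merge at B6: IN[B6] = OUT[B4] ∩ OUT[B5] = {}
Applying B6's transfer function to that IN value gives OUT[B6] (row B6 above).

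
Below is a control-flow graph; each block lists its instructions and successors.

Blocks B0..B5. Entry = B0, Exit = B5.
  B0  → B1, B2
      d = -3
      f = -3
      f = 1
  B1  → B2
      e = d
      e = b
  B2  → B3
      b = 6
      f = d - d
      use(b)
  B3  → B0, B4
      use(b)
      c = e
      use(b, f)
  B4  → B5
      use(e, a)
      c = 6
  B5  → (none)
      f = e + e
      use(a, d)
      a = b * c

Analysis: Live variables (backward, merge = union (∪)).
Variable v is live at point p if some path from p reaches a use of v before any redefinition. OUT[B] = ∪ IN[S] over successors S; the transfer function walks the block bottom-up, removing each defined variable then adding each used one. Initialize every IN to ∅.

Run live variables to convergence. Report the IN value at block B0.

Answer: {a, b, e}

Trace:
Per-block solution:
  B0:   IN={a, b, e}   OUT={a, b, d, e}
  B1:   IN={a, b, d}   OUT={a, d, e}
  B2:   IN={a, d, e}   OUT={a, b, d, e, f}
  B3:   IN={a, b, d, e, f}   OUT={a, b, d, e}
  B4:   IN={a, b, d, e}   OUT={a, b, c, d, e}
  B5:   IN={a, b, c, d, e}   OUT={}

Merge at B0: OUT[B0] = IN[B1] ⊔ IN[B2] = {a, b, d, e}
Applying B0's transfer function to that OUT value gives IN[B0] (row B0 above).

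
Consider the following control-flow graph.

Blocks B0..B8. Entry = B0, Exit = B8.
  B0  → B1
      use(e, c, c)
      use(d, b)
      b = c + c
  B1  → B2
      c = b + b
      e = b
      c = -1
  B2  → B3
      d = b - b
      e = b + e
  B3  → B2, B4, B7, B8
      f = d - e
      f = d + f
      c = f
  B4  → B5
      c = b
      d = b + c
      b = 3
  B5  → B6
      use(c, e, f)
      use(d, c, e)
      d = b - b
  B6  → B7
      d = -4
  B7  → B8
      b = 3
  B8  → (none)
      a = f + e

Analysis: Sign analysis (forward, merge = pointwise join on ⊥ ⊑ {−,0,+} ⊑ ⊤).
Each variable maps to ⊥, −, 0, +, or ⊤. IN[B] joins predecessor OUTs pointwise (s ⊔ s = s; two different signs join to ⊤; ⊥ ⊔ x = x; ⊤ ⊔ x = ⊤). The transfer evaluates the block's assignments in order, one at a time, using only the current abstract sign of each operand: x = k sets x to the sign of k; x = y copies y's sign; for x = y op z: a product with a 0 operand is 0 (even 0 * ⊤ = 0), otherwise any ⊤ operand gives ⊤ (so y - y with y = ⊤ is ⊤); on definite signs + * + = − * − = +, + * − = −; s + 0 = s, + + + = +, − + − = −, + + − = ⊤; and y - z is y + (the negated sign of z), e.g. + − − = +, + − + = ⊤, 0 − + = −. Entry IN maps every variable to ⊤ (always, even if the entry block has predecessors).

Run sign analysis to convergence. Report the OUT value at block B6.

Answer: {a: ⊤, b: +, c: ⊤, d: -, e: ⊤, f: ⊤}

Derivation:
Fixpoint table:
  B0:  IN=(all ⊤)  OUT=(all ⊤)
  B1:  IN=(all ⊤)  OUT={c:-; rest ⊤}
  B2:  IN=(all ⊤)  OUT=(all ⊤)
  B3:  IN=(all ⊤)  OUT=(all ⊤)
  B4:  IN=(all ⊤)  OUT={b:+; rest ⊤}
  B5:  IN={b:+; rest ⊤}  OUT={b:+; rest ⊤}
  B6:  IN={b:+; rest ⊤}  OUT={b:+, d:-; rest ⊤}
  B7:  IN=(all ⊤)  OUT={b:+; rest ⊤}
  B8:  IN=(all ⊤)  OUT=(all ⊤)

Merge at B6: IN[B6] = OUT[B5] = {a: ⊤, b: +, c: ⊤, d: ⊤, e: ⊤, f: ⊤}
Applying B6's transfer function to that IN value gives OUT[B6] (row B6 above).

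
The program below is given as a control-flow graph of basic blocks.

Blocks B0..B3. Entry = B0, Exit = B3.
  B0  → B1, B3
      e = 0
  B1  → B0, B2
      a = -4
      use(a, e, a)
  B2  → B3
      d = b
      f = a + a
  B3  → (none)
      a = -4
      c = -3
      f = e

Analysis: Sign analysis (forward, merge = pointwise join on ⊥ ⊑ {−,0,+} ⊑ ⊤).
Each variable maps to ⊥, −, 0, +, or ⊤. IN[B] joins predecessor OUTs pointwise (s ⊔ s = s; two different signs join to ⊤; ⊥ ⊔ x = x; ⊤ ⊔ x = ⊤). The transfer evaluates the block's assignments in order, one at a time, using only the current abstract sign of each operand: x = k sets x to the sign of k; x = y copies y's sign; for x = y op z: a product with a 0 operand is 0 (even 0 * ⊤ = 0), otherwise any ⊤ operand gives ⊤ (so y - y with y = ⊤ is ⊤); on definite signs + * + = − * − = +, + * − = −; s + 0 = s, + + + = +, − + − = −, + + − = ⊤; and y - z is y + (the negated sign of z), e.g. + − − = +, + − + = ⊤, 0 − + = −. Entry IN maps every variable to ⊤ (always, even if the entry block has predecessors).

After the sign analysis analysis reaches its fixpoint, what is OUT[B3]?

Answer: {a: -, b: ⊤, c: -, d: ⊤, e: 0, f: 0}

Working:
Per-block solution:
  B0:  IN=(all ⊤)  OUT={e:0; rest ⊤}
  B1:  IN={e:0; rest ⊤}  OUT={a:-, e:0; rest ⊤}
  B2:  IN={a:-, e:0; rest ⊤}  OUT={a:-, e:0, f:-; rest ⊤}
  B3:  IN={e:0; rest ⊤}  OUT={a:-, c:-, e:0, f:0; rest ⊤}

Merge at B3: IN[B3] = OUT[B0] ⊔ OUT[B2] = {a: ⊤, b: ⊤, c: ⊤, d: ⊤, e: 0, f: ⊤}
Applying B3's transfer function to that IN value gives OUT[B3] (row B3 above).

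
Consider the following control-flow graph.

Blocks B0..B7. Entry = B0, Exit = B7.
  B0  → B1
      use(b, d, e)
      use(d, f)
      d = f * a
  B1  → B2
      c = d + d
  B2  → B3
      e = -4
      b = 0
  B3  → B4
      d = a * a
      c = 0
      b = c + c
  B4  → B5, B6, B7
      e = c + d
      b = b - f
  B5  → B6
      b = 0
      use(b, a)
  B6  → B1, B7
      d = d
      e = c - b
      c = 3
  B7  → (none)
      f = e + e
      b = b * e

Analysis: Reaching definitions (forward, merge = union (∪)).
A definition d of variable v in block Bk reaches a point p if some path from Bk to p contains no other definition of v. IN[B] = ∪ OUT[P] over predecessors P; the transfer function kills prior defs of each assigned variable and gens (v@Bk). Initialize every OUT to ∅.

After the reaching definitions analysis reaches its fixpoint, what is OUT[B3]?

Per-block solution:
  B0:   IN={}   OUT={d@B0}
  B1:   IN={b@B4, b@B5, c@B6, d@B0, d@B6, e@B6}   OUT={b@B4, b@B5, c@B1, d@B0, d@B6, e@B6}
  B2:   IN={b@B4, b@B5, c@B1, d@B0, d@B6, e@B6}   OUT={b@B2, c@B1, d@B0, d@B6, e@B2}
  B3:   IN={b@B2, c@B1, d@B0, d@B6, e@B2}   OUT={b@B3, c@B3, d@B3, e@B2}
  B4:   IN={b@B3, c@B3, d@B3, e@B2}   OUT={b@B4, c@B3, d@B3, e@B4}
  B5:   IN={b@B4, c@B3, d@B3, e@B4}   OUT={b@B5, c@B3, d@B3, e@B4}
  B6:   IN={b@B4, b@B5, c@B3, d@B3, e@B4}   OUT={b@B4, b@B5, c@B6, d@B6, e@B6}
  B7:   IN={b@B4, b@B5, c@B3, c@B6, d@B3, d@B6, e@B4, e@B6}   OUT={b@B7, c@B3, c@B6, d@B3, d@B6, e@B4, e@B6, f@B7}

Merge at B3: IN[B3] = OUT[B2] = {b@B2, c@B1, d@B0, d@B6, e@B2}
Applying B3's transfer function to that IN value gives OUT[B3] (row B3 above).

Answer: {b@B3, c@B3, d@B3, e@B2}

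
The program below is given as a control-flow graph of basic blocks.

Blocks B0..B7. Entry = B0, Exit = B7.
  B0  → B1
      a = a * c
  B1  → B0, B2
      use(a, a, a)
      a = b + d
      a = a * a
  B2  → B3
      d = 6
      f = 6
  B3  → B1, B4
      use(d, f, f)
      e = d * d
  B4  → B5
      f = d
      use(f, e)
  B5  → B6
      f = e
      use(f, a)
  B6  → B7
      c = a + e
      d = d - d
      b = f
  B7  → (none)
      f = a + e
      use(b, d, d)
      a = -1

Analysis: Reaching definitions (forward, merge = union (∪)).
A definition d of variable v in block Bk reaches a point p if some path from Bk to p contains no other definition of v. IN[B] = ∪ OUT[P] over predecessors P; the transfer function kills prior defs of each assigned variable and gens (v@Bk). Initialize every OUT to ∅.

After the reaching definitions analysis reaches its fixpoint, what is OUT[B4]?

Answer: {a@B1, d@B2, e@B3, f@B4}

Working:
Converged values:
  B0: | IN={a@B1, d@B2, e@B3, f@B2} | OUT={a@B0, d@B2, e@B3, f@B2}
  B1: | IN={a@B0, a@B1, d@B2, e@B3, f@B2} | OUT={a@B1, d@B2, e@B3, f@B2}
  B2: | IN={a@B1, d@B2, e@B3, f@B2} | OUT={a@B1, d@B2, e@B3, f@B2}
  B3: | IN={a@B1, d@B2, e@B3, f@B2} | OUT={a@B1, d@B2, e@B3, f@B2}
  B4: | IN={a@B1, d@B2, e@B3, f@B2} | OUT={a@B1, d@B2, e@B3, f@B4}
  B5: | IN={a@B1, d@B2, e@B3, f@B4} | OUT={a@B1, d@B2, e@B3, f@B5}
  B6: | IN={a@B1, d@B2, e@B3, f@B5} | OUT={a@B1, b@B6, c@B6, d@B6, e@B3, f@B5}
  B7: | IN={a@B1, b@B6, c@B6, d@B6, e@B3, f@B5} | OUT={a@B7, b@B6, c@B6, d@B6, e@B3, f@B7}

Merge at B4: IN[B4] = OUT[B3] = {a@B1, d@B2, e@B3, f@B2}
Applying B4's transfer function to that IN value gives OUT[B4] (row B4 above).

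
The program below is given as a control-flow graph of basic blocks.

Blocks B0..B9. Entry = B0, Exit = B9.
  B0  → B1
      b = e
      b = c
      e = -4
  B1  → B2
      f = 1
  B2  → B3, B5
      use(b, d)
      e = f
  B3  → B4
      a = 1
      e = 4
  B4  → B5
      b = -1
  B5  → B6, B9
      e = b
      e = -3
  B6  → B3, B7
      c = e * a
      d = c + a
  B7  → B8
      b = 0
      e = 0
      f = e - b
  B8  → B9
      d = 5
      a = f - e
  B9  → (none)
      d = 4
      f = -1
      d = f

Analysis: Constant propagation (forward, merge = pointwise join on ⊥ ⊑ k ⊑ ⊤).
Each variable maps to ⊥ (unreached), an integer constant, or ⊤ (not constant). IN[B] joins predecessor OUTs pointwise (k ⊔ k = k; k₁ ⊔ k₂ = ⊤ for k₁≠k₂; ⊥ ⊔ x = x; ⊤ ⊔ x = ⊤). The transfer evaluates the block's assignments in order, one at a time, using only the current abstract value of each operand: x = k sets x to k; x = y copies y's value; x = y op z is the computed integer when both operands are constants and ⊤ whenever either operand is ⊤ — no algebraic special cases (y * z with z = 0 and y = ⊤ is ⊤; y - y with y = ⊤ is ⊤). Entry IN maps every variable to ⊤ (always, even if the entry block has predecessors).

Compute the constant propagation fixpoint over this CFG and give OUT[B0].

Answer: {a: ⊤, b: ⊤, c: ⊤, d: ⊤, e: -4, f: ⊤}

Working:
Fixpoint table:
  B0:   IN=(all ⊤)   OUT={e:-4; rest ⊤}
  B1:   IN={e:-4; rest ⊤}   OUT={e:-4, f:1; rest ⊤}
  B2:   IN={e:-4, f:1; rest ⊤}   OUT={e:1, f:1; rest ⊤}
  B3:   IN={f:1; rest ⊤}   OUT={a:1, e:4, f:1; rest ⊤}
  B4:   IN={a:1, e:4, f:1; rest ⊤}   OUT={a:1, b:-1, e:4, f:1; rest ⊤}
  B5:   IN={f:1; rest ⊤}   OUT={e:-3, f:1; rest ⊤}
  B6:   IN={e:-3, f:1; rest ⊤}   OUT={e:-3, f:1; rest ⊤}
  B7:   IN={e:-3, f:1; rest ⊤}   OUT={b:0, e:0, f:0; rest ⊤}
  B8:   IN={b:0, e:0, f:0; rest ⊤}   OUT={a:0, b:0, d:5, e:0, f:0; rest ⊤}
  B9:   IN=(all ⊤)   OUT={d:-1, f:-1; rest ⊤}

B0 is the boundary node: IN[B0] = {a: ⊤, b: ⊤, c: ⊤, d: ⊤, e: ⊤, f: ⊤}
Applying B0's transfer function to that IN value gives OUT[B0] (row B0 above).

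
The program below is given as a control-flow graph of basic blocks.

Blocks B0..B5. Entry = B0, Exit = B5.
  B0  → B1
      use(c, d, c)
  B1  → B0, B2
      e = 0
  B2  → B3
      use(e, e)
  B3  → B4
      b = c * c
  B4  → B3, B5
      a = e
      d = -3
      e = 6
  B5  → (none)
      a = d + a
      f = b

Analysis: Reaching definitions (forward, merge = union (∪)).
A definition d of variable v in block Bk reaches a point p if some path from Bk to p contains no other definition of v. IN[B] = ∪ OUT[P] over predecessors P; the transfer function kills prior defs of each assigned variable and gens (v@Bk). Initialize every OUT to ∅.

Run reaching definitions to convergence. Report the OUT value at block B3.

Answer: {a@B4, b@B3, d@B4, e@B1, e@B4}

Trace:
Fixpoint table:
  B0:  IN={e@B1}  OUT={e@B1}
  B1:  IN={e@B1}  OUT={e@B1}
  B2:  IN={e@B1}  OUT={e@B1}
  B3:  IN={a@B4, b@B3, d@B4, e@B1, e@B4}  OUT={a@B4, b@B3, d@B4, e@B1, e@B4}
  B4:  IN={a@B4, b@B3, d@B4, e@B1, e@B4}  OUT={a@B4, b@B3, d@B4, e@B4}
  B5:  IN={a@B4, b@B3, d@B4, e@B4}  OUT={a@B5, b@B3, d@B4, e@B4, f@B5}

Merge at B3: IN[B3] = OUT[B2] ⊔ OUT[B4] = {a@B4, b@B3, d@B4, e@B1, e@B4}
Applying B3's transfer function to that IN value gives OUT[B3] (row B3 above).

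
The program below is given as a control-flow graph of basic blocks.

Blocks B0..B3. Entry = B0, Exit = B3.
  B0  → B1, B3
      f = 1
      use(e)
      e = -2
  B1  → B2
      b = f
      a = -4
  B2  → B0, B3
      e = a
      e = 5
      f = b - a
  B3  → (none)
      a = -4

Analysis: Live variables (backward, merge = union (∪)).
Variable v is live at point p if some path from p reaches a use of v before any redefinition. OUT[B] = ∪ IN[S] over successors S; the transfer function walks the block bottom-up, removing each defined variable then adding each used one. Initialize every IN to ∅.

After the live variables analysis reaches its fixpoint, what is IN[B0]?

Fixpoint table:
  B0:   IN={e}   OUT={f}
  B1:   IN={f}   OUT={a, b}
  B2:   IN={a, b}   OUT={e}
  B3:   IN={}   OUT={}

Merge at B0: OUT[B0] = IN[B1] ⊔ IN[B3] = {f}
Applying B0's transfer function to that OUT value gives IN[B0] (row B0 above).

Answer: {e}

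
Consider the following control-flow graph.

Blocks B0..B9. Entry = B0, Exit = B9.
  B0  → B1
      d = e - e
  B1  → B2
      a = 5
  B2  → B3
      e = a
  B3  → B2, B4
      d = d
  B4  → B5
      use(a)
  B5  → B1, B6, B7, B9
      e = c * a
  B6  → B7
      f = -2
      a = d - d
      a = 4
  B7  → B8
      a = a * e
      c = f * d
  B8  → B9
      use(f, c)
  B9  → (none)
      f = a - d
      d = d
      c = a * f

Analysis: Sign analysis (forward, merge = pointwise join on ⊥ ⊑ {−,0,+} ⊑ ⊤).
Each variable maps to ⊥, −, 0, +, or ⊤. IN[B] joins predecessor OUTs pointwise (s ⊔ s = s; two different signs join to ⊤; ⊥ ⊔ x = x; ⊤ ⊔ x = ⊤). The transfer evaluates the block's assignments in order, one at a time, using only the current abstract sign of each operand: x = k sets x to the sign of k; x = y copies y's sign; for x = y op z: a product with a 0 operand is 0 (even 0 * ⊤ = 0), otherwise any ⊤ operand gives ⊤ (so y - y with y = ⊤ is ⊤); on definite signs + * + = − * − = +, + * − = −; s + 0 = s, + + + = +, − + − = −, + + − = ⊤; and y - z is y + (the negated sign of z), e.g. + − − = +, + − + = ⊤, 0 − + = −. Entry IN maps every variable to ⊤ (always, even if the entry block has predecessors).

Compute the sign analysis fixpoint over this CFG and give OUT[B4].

Answer: {a: +, b: ⊤, c: ⊤, d: ⊤, e: +, f: ⊤}

Working:
Converged values:
  B0:   IN=(all ⊤)   OUT=(all ⊤)
  B1:   IN=(all ⊤)   OUT={a:+; rest ⊤}
  B2:   IN={a:+; rest ⊤}   OUT={a:+, e:+; rest ⊤}
  B3:   IN={a:+, e:+; rest ⊤}   OUT={a:+, e:+; rest ⊤}
  B4:   IN={a:+, e:+; rest ⊤}   OUT={a:+, e:+; rest ⊤}
  B5:   IN={a:+, e:+; rest ⊤}   OUT={a:+; rest ⊤}
  B6:   IN={a:+; rest ⊤}   OUT={a:+, f:-; rest ⊤}
  B7:   IN={a:+; rest ⊤}   OUT=(all ⊤)
  B8:   IN=(all ⊤)   OUT=(all ⊤)
  B9:   IN=(all ⊤)   OUT=(all ⊤)

Merge at B4: IN[B4] = OUT[B3] = {a: +, b: ⊤, c: ⊤, d: ⊤, e: +, f: ⊤}
Applying B4's transfer function to that IN value gives OUT[B4] (row B4 above).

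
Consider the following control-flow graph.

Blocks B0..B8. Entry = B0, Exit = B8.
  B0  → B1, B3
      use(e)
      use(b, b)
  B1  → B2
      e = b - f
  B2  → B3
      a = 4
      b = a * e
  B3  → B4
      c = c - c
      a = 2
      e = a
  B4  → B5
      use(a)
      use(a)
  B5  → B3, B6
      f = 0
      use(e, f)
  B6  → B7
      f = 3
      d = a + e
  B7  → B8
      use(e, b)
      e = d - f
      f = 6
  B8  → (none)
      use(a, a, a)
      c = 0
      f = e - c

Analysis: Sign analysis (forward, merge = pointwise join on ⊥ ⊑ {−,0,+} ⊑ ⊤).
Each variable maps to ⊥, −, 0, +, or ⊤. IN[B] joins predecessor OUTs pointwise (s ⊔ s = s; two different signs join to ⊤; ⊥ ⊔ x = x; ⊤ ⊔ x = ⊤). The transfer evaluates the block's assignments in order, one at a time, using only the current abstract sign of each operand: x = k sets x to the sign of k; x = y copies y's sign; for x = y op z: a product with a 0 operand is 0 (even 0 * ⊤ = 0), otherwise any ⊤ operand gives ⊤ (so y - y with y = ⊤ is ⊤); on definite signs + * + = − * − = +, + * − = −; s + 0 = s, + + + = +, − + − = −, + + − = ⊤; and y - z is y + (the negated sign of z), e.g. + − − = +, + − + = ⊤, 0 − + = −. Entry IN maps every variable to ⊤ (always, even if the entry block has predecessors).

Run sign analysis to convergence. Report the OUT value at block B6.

Answer: {a: +, b: ⊤, c: ⊤, d: +, e: +, f: +}

Derivation:
Per-block solution:
  B0:  IN=(all ⊤)  OUT=(all ⊤)
  B1:  IN=(all ⊤)  OUT=(all ⊤)
  B2:  IN=(all ⊤)  OUT={a:+; rest ⊤}
  B3:  IN=(all ⊤)  OUT={a:+, e:+; rest ⊤}
  B4:  IN={a:+, e:+; rest ⊤}  OUT={a:+, e:+; rest ⊤}
  B5:  IN={a:+, e:+; rest ⊤}  OUT={a:+, e:+, f:0; rest ⊤}
  B6:  IN={a:+, e:+, f:0; rest ⊤}  OUT={a:+, d:+, e:+, f:+; rest ⊤}
  B7:  IN={a:+, d:+, e:+, f:+; rest ⊤}  OUT={a:+, d:+, f:+; rest ⊤}
  B8:  IN={a:+, d:+, f:+; rest ⊤}  OUT={a:+, c:0, d:+; rest ⊤}

Merge at B6: IN[B6] = OUT[B5] = {a: +, b: ⊤, c: ⊤, d: ⊤, e: +, f: 0}
Applying B6's transfer function to that IN value gives OUT[B6] (row B6 above).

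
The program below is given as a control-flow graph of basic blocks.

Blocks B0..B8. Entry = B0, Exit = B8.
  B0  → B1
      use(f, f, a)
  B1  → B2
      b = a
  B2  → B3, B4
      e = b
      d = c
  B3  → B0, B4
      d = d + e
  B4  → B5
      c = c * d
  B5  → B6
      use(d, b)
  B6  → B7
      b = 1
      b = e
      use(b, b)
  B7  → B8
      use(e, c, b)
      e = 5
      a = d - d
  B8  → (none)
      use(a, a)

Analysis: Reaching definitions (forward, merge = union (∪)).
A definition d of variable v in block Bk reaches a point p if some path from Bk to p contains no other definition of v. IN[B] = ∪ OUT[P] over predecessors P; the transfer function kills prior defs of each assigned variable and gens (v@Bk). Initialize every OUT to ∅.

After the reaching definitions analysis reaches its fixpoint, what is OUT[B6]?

Fixpoint table:
  B0: | IN={b@B1, d@B3, e@B2} | OUT={b@B1, d@B3, e@B2}
  B1: | IN={b@B1, d@B3, e@B2} | OUT={b@B1, d@B3, e@B2}
  B2: | IN={b@B1, d@B3, e@B2} | OUT={b@B1, d@B2, e@B2}
  B3: | IN={b@B1, d@B2, e@B2} | OUT={b@B1, d@B3, e@B2}
  B4: | IN={b@B1, d@B2, d@B3, e@B2} | OUT={b@B1, c@B4, d@B2, d@B3, e@B2}
  B5: | IN={b@B1, c@B4, d@B2, d@B3, e@B2} | OUT={b@B1, c@B4, d@B2, d@B3, e@B2}
  B6: | IN={b@B1, c@B4, d@B2, d@B3, e@B2} | OUT={b@B6, c@B4, d@B2, d@B3, e@B2}
  B7: | IN={b@B6, c@B4, d@B2, d@B3, e@B2} | OUT={a@B7, b@B6, c@B4, d@B2, d@B3, e@B7}
  B8: | IN={a@B7, b@B6, c@B4, d@B2, d@B3, e@B7} | OUT={a@B7, b@B6, c@B4, d@B2, d@B3, e@B7}

Merge at B6: IN[B6] = OUT[B5] = {b@B1, c@B4, d@B2, d@B3, e@B2}
Applying B6's transfer function to that IN value gives OUT[B6] (row B6 above).

Answer: {b@B6, c@B4, d@B2, d@B3, e@B2}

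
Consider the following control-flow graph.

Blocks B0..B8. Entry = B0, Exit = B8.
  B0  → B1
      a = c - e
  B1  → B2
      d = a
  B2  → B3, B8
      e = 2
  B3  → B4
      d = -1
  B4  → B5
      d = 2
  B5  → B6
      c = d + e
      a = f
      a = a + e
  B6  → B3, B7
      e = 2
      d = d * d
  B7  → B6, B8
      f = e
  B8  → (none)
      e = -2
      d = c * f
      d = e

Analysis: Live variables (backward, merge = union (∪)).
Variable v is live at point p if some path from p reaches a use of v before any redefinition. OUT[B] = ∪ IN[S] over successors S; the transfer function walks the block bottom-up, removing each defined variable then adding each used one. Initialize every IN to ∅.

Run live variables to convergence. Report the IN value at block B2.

Answer: {c, f}

Trace:
Per-block solution:
  B0:   IN={c, e, f}   OUT={a, c, f}
  B1:   IN={a, c, f}   OUT={c, f}
  B2:   IN={c, f}   OUT={c, e, f}
  B3:   IN={e, f}   OUT={e, f}
  B4:   IN={e, f}   OUT={d, e, f}
  B5:   IN={d, e, f}   OUT={c, d, f}
  B6:   IN={c, d, f}   OUT={c, d, e, f}
  B7:   IN={c, d, e}   OUT={c, d, f}
  B8:   IN={c, f}   OUT={}

Merge at B2: OUT[B2] = IN[B3] ⊔ IN[B8] = {c, e, f}
Applying B2's transfer function to that OUT value gives IN[B2] (row B2 above).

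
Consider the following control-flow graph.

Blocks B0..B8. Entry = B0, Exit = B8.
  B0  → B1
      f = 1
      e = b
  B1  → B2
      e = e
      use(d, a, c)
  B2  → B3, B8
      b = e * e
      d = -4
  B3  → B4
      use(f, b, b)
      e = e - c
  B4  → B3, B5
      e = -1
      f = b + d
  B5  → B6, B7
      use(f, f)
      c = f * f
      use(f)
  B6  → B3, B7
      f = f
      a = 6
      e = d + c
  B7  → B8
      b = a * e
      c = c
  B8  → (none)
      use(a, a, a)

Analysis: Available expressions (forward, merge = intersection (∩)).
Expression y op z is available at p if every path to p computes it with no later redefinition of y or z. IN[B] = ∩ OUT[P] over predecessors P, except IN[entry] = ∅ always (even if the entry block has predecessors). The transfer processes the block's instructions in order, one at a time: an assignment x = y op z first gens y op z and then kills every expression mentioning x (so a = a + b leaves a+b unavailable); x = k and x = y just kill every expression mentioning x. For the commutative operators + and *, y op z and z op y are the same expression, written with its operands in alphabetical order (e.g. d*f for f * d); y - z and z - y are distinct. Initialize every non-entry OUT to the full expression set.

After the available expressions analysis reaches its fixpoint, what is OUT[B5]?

Converged values:
  B0:  IN={}  OUT={}
  B1:  IN={}  OUT={}
  B2:  IN={}  OUT={e*e}
  B3:  IN={}  OUT={}
  B4:  IN={}  OUT={b+d}
  B5:  IN={b+d}  OUT={b+d, f*f}
  B6:  IN={b+d, f*f}  OUT={b+d, c+d}
  B7:  IN={b+d}  OUT={a*e}
  B8:  IN={}  OUT={}

Merge at B5: IN[B5] = OUT[B4] = {b+d}
Applying B5's transfer function to that IN value gives OUT[B5] (row B5 above).

Answer: {b+d, f*f}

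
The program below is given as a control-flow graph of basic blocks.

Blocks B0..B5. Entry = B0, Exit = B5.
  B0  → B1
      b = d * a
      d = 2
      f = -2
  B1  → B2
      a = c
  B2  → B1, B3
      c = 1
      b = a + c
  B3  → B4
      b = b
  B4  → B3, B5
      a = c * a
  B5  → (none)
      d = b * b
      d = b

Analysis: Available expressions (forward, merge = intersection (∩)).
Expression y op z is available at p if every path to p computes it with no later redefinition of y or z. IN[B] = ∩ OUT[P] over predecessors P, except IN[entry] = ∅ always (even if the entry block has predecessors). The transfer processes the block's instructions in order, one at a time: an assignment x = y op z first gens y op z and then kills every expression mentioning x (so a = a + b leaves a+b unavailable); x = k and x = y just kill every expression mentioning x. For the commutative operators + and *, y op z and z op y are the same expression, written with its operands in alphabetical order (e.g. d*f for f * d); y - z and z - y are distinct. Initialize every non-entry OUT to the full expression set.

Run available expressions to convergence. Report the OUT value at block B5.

Fixpoint table:
  B0:   IN={}   OUT={}
  B1:   IN={}   OUT={}
  B2:   IN={}   OUT={a+c}
  B3:   IN={}   OUT={}
  B4:   IN={}   OUT={}
  B5:   IN={}   OUT={b*b}

Merge at B5: IN[B5] = OUT[B4] = {}
Applying B5's transfer function to that IN value gives OUT[B5] (row B5 above).

Answer: {b*b}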